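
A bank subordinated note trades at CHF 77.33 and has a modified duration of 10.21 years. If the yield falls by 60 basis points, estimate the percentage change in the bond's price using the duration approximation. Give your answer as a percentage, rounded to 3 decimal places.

Duration approximation: ΔP/P ≈ -D_mod · Δy = -10.21 × (-0.006) = +0.061260.
As a percentage: +6.1260%.

+6.126%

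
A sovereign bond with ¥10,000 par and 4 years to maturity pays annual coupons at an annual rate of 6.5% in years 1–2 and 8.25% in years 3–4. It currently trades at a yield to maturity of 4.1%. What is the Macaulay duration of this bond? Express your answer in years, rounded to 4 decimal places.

3.6595 years

Periodic yield y = 0.041. Discount each cash flow and weight by its year:
  t   CF        PV=CF/(1+0.041)^t    t·PV
  1       650.00       624.3996       624.3996
  2       650.00       599.8075     1,199.6150
  3       825.00       731.3104     2,193.9313
  4    10,825.00     9,217.7513    36,871.0052
  Σ                 11,173.2689    40,888.9511
Price P = Σ PV = 11,173.2689.
Macaulay duration = Σ(t·PV) / P = 40,888.9511 / 11,173.2689 = 3.65953 years.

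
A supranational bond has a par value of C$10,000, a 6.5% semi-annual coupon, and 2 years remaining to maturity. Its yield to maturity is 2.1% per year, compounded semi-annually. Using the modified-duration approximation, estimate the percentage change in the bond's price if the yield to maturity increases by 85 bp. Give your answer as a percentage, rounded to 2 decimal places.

Periodic yield y = 0.0105. Modified duration first:
  t   CF        PV=CF/(1+0.0105)^t    t·PV
  1       325.00       321.6230       321.6230
  2       325.00       318.2810       636.5620
  3       325.00       314.9738       944.9214
  4    10,325.00     9,902.4986    39,609.9943
  Σ                 10,857.3763    41,513.1007
P = 10,857.3763; D_Mac = 3.82349 half-year periods = 1.91175 yrs; D_mod = 1.91175/(1+0.0105) = 1.89188 yrs.
ΔP/P ≈ -D_mod · Δy = -1.89188 × (+0.0085) = -0.016081 = -1.6081%.

-1.61%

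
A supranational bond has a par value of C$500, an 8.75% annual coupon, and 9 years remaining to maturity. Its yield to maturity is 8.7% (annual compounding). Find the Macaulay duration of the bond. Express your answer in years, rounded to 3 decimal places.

Periodic yield y = 0.087. Discount each cash flow and weight by its year:
  t   CF        PV=CF/(1+0.087)^t    t·PV
  1        43.75        40.2484        40.2484
  2        43.75        37.0270        74.0541
  3        43.75        34.0635       102.1905
  4        43.75        31.3372       125.3487
  5        43.75        28.8291       144.1453
  6        43.75        26.5217       159.1300
  7        43.75        24.3990       170.7927
  8        43.75        22.4461       179.5691
  9       543.75       256.6453     2,309.8080
  Σ                    501.5173     3,305.2868
Price P = Σ PV = 501.5173.
Macaulay duration = Σ(t·PV) / P = 3,305.2868 / 501.5173 = 6.59057 years.

6.591 years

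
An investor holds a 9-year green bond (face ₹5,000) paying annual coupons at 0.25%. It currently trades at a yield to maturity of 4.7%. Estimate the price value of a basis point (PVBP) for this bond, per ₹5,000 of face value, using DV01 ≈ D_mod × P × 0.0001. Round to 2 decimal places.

Periodic yield y = 0.047.
  t   CF        PV=CF/(1+0.047)^t    t·PV
  1        12.50        11.9389        11.9389
  2        12.50        11.4029        22.8059
  3        12.50        10.8911        32.6732
  4        12.50        10.4022        41.6086
  5        12.50         9.9352        49.6760
  6        12.50         9.4892        56.9352
  7        12.50         9.0632        63.4426
  8        12.50         8.6564        69.2511
  9     5,012.50     3,315.3872    29,838.4844
  Σ                  3,397.1662    30,186.8159
P = 3,397.1662; D_Mac = 8.88588 yrs; D_mod = 8.48699 yrs.
DV01 ≈ 8.48699 × 3,397.1662 × 0.0001 = 2.883172.

₹2.88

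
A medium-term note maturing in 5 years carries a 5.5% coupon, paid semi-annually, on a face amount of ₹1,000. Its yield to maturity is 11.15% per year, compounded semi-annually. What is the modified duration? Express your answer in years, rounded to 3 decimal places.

4.122 years

Periodic yield y = 0.05575. First find Macaulay duration:
  t   CF        PV=CF/(1+0.05575)^t    t·PV
  1        27.50        26.0478        26.0478
  2        27.50        24.6723        49.3447
  3        27.50        23.3695        70.1085
  4        27.50        22.1354        88.5418
  5        27.50        20.9666       104.8328
  6        27.50        19.8594       119.1564
  7        27.50        18.8107       131.6749
  8        27.50        17.8174       142.5391
  9        27.50        16.8765       151.8887
  10    1,027.50       597.2703     5,972.7031
  Σ                    787.8260     6,856.8379
P = 787.8260; Macaulay duration = 6,856.8379 / 787.8260 = 8.70349 half-year periods = 4.35175 years.
Modified duration = D_Mac / (1 + y) = 4.35175 / 1.05575 = 4.12195 years.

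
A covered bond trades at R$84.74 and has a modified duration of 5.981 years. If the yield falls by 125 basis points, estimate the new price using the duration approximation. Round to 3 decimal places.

Duration approximation: ΔP/P ≈ -D_mod · Δy = -5.981 × (-0.0125) = +0.0747625.
New price ≈ 84.74 × (1 + 0.0747625) = 91.07537425.

R$91.075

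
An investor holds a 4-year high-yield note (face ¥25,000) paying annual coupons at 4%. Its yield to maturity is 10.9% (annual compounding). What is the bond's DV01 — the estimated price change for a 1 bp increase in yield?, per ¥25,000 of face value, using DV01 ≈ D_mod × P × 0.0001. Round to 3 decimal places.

Periodic yield y = 0.109.
  t   CF        PV=CF/(1+0.109)^t    t·PV
  1     1,000.00       901.7133       901.7133
  2     1,000.00       813.0868     1,626.1736
  3     1,000.00       733.1711     2,199.5134
  4    26,000.00    17,188.8635    68,755.4541
  Σ                 19,636.8347    73,482.8544
P = 19,636.8347; D_Mac = 3.74209 yrs; D_mod = 3.37429 yrs.
DV01 ≈ 3.37429 × 19,636.8347 × 0.0001 = 6.626046.

¥6.626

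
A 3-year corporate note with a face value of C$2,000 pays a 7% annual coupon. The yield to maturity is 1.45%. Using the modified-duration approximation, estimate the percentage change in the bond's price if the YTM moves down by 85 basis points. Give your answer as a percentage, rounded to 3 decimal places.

+2.365%

Periodic yield y = 0.0145. Modified duration first:
  t   CF        PV=CF/(1+0.0145)^t    t·PV
  1       140.00       137.9990       137.9990
  2       140.00       136.0266       272.0533
  3     2,140.00     2,049.5458     6,148.6373
  Σ                  2,323.5714     6,558.6896
P = 2,323.5714; D_Mac = 2.82268 yrs; D_mod = 2.82268/(1+0.0145) = 2.78233 yrs.
ΔP/P ≈ -D_mod · Δy = -2.78233 × (-0.0085) = +0.023650 = +2.3650%.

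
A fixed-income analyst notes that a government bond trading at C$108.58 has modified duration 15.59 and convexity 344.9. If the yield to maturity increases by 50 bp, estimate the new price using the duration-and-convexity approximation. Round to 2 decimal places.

Duration effect: -D_mod·Δy = -15.59 × (+0.005) = -0.077950
Convexity effect: ½·C·(Δy)² = 0.5 × 344.9 × (0.005)² = +0.00431125
ΔP/P ≈ -0.077950 + 0.00431125 = -0.07363875
New price ≈ 108.58 × (1 - 0.07363875) = 100.584304525.

C$100.58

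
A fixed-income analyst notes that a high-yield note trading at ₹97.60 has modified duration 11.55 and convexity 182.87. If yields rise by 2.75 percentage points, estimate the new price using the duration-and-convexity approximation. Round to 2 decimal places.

₹73.35

Duration effect: -D_mod·Δy = -11.55 × (+0.0275) = -0.317625
Convexity effect: ½·C·(Δy)² = 0.5 × 182.87 × (0.0275)² = +0.06914771875
ΔP/P ≈ -0.317625 + 0.06914771875 = -0.24847728125
New price ≈ 97.60 × (1 - 0.24847728125) = 73.34861735.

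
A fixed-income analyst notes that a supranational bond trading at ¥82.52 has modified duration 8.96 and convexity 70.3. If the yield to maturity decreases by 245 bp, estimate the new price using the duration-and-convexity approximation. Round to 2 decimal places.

Duration effect: -D_mod·Δy = -8.96 × (-0.0245) = +0.219520
Convexity effect: ½·C·(Δy)² = 0.5 × 70.3 × (-0.0245)² = +0.0210987875
ΔP/P ≈ +0.219520 + 0.0210987875 = +0.2406187875
New price ≈ 82.52 × (1 + 0.2406187875) = 102.3758623445.

¥102.38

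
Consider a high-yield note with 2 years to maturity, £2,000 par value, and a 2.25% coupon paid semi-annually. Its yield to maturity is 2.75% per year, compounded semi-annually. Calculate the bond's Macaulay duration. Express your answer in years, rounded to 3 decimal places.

Periodic yield y = 0.01375. Discount each cash flow and weight by its period:
  t   CF        PV=CF/(1+0.01375)^t    t·PV
  1        22.50        22.1948        22.1948
  2        22.50        21.8938        43.7876
  3        22.50        21.5968        64.7905
  4     2,022.50     1,914.9836     7,659.9344
  Σ                  1,980.6690     7,790.7073
Price P = Σ PV = 1,980.6690.
Macaulay duration = Σ(t·PV) / P = 7,790.7073 / 1,980.6690 = 3.93337 half-year periods.
In years: 3.93337 / 2 = 1.96669 years.

1.967 years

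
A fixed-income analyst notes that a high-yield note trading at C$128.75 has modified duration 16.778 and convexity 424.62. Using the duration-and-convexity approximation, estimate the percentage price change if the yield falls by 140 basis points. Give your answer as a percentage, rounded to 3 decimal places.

+27.650%

Duration effect: -D_mod·Δy = -16.778 × (-0.014) = +0.234892
Convexity effect: ½·C·(Δy)² = 0.5 × 424.62 × (-0.014)² = +0.04161276
ΔP/P ≈ +0.234892 + 0.04161276 = +0.27650476
= +27.650476%.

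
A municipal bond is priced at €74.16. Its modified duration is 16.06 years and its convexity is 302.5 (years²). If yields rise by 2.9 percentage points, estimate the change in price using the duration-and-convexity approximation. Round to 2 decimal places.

-€25.11

Duration effect: -D_mod·Δy = -16.06 × (+0.029) = -0.465740
Convexity effect: ½·C·(Δy)² = 0.5 × 302.5 × (0.029)² = +0.12720125
ΔP/P ≈ -0.465740 + 0.12720125 = -0.33853875
ΔP ≈ 74.16 × (-0.33853875) = -25.1060337.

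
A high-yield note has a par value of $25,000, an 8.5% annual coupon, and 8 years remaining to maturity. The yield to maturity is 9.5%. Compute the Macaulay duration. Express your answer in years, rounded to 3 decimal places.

Periodic yield y = 0.095. Discount each cash flow and weight by its year:
  t   CF        PV=CF/(1+0.095)^t    t·PV
  1     2,125.00     1,940.6393     1,940.6393
  2     2,125.00     1,772.2733     3,544.5466
  3     2,125.00     1,618.5144     4,855.5433
  4     2,125.00     1,478.0954     5,912.3815
  5     2,125.00     1,349.8588     6,749.2939
  6     2,125.00     1,232.7478     7,396.4865
  7     2,125.00     1,125.7970     7,880.5792
  8    27,125.00    13,123.7151   104,989.7207
  Σ                 23,641.6410   143,269.1911
Price P = Σ PV = 23,641.6410.
Macaulay duration = Σ(t·PV) / P = 143,269.1911 / 23,641.6410 = 6.06004 years.

6.060 years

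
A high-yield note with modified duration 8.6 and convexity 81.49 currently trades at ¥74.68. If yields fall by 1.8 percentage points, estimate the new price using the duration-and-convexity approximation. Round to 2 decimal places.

¥87.23

Duration effect: -D_mod·Δy = -8.6 × (-0.018) = +0.154800
Convexity effect: ½·C·(Δy)² = 0.5 × 81.49 × (-0.018)² = +0.01320138
ΔP/P ≈ +0.154800 + 0.01320138 = +0.16800138
New price ≈ 74.68 × (1 + 0.16800138) = 87.2263430584.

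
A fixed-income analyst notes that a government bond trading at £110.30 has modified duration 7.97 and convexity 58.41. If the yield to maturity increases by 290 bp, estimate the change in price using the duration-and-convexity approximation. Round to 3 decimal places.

Duration effect: -D_mod·Δy = -7.97 × (+0.029) = -0.231130
Convexity effect: ½·C·(Δy)² = 0.5 × 58.41 × (0.029)² = +0.024561405
ΔP/P ≈ -0.231130 + 0.024561405 = -0.206568595
ΔP ≈ 110.30 × (-0.206568595) = -22.7845160285.

-£22.785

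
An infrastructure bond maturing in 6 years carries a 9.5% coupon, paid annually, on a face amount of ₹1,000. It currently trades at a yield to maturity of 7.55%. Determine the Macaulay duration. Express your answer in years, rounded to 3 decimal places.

Periodic yield y = 0.0755. Discount each cash flow and weight by its year:
  t   CF        PV=CF/(1+0.0755)^t    t·PV
  1        95.00        88.3310        88.3310
  2        95.00        82.1302       164.2604
  3        95.00        76.3646       229.0939
  4        95.00        71.0039       284.0154
  5        95.00        66.0194       330.0970
  6     1,095.00       707.5410     4,245.2462
  Σ                  1,091.3901     5,341.0439
Price P = Σ PV = 1,091.3901.
Macaulay duration = Σ(t·PV) / P = 5,341.0439 / 1,091.3901 = 4.89380 years.

4.894 years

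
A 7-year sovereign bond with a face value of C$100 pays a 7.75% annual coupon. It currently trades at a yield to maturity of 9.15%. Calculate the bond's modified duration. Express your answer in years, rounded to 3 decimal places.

Periodic yield y = 0.0915. First find Macaulay duration:
  t   CF        PV=CF/(1+0.0915)^t    t·PV
  1         7.75         7.1003         7.1003
  2         7.75         6.5051        13.0102
  3         7.75         5.9598        17.8794
  4         7.75         5.4602        21.8407
  5         7.75         5.0025        25.0123
  6         7.75         4.5831        27.4986
  7       107.75        58.3783       408.6478
  Σ                     92.9892       520.9892
P = 92.9892; Macaulay duration = 520.9892 / 92.9892 = 5.60269 years.
Modified duration = D_Mac / (1 + y) = 5.60269 / 1.0915 = 5.13301 years.

5.133 years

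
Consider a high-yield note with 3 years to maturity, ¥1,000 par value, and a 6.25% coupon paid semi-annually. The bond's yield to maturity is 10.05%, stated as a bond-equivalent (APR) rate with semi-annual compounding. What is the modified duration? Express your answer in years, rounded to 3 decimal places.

Periodic yield y = 0.05025. First find Macaulay duration:
  t   CF        PV=CF/(1+0.05025)^t    t·PV
  1        31.25        29.7548        29.7548
  2        31.25        28.3312        56.6624
  3        31.25        26.9757        80.9270
  4        31.25        25.6850       102.7399
  5        31.25        24.4561       122.2803
  6     1,031.25       768.4362     4,610.6172
  Σ                    903.6389     5,002.9816
P = 903.6389; Macaulay duration = 5,002.9816 / 903.6389 = 5.53648 half-year periods = 2.76824 years.
Modified duration = D_Mac / (1 + y) = 2.76824 / 1.05025 = 2.63579 years.

2.636 years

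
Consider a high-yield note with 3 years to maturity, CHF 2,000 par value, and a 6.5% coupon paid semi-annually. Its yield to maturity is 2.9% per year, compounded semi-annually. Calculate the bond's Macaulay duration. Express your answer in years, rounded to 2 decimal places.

Periodic yield y = 0.0145. Discount each cash flow and weight by its period:
  t   CF        PV=CF/(1+0.0145)^t    t·PV
  1        65.00        64.0710        64.0710
  2        65.00        63.1552       126.3104
  3        65.00        62.2526       186.7577
  4        65.00        61.3628       245.4512
  5        65.00        60.4858       302.4288
  6     2,065.00     1,894.1211    11,364.7268
  Σ                  2,205.4484    12,289.7458
Price P = Σ PV = 2,205.4484.
Macaulay duration = Σ(t·PV) / P = 12,289.7458 / 2,205.4484 = 5.57245 half-year periods.
In years: 5.57245 / 2 = 2.78622 years.

2.79 years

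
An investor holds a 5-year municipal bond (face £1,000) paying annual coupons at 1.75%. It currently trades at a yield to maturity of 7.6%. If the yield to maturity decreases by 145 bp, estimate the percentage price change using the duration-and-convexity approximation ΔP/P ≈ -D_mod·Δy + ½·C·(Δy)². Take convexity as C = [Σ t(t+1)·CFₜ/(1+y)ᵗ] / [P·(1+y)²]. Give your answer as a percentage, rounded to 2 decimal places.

+6.73%

With y = 0.076:
  t   CF        PV=CF/(1+0.076)^t    t·PV        t(t+1)·PV
  1        17.50        16.2639        16.2639          32.5279
  2        17.50        15.1152        30.2304          90.6911
  3        17.50        14.0476        42.1427         168.5709
  4        17.50        13.0554        52.2215         261.1073
  5     1,017.50       705.4611     3,527.3054      21,163.8325
  Σ                    763.9431     3,668.1639      21,716.7296
P = 763.9431; D_Mac = 4.80162 yrs; D_mod = 4.46247 yrs; C = 24.55324.
Duration effect: -4.46247 × (-0.0145) = +0.064706
Convexity effect: 0.5 × 24.55324 × (-0.0145)² = +0.0025812
ΔP/P ≈ +0.064706 + 0.0025812 = +0.067287 = +6.7287%.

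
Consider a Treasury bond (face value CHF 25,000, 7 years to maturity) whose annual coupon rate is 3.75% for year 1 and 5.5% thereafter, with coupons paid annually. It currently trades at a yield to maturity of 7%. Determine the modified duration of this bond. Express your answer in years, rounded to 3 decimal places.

Periodic yield y = 0.07. First find Macaulay duration:
  t   CF        PV=CF/(1+0.07)^t    t·PV
  1       937.50       876.1682       876.1682
  2     1,375.00     1,200.9783     2,401.9565
  3     1,375.00     1,122.4096     3,367.2287
  4     1,375.00     1,048.9809     4,195.9237
  5     1,375.00       980.3560     4,901.7800
  6     1,375.00       916.2206     5,497.3233
  7    26,375.00    16,425.0244   114,975.1711
  Σ                 22,570.1380   136,215.5516
P = 22,570.1380; Macaulay duration = 136,215.5516 / 22,570.1380 = 6.03521 years.
Modified duration = D_Mac / (1 + y) = 6.03521 / 1.07 = 5.64038 years.

5.640 years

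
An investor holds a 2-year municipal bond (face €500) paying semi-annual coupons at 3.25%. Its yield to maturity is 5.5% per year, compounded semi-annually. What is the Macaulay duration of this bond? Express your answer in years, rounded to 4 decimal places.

Periodic yield y = 0.0275. Discount each cash flow and weight by its period:
  t   CF        PV=CF/(1+0.0275)^t    t·PV
  1        8.125         7.9075         7.9075
  2        8.125         7.6959        15.3918
  3        8.125         7.4899        22.4698
  4      508.125       455.8723     1,823.4894
  Σ                    478.9657     1,869.2585
Price P = Σ PV = 478.9657.
Macaulay duration = Σ(t·PV) / P = 1,869.2585 / 478.9657 = 3.90270 half-year periods.
In years: 3.90270 / 2 = 1.95135 years.

1.9513 years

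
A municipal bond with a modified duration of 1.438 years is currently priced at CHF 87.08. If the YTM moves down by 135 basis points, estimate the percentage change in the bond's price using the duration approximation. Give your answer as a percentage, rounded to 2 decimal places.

+1.94%

Duration approximation: ΔP/P ≈ -D_mod · Δy = -1.438 × (-0.0135) = +0.019413.
As a percentage: +1.9413%.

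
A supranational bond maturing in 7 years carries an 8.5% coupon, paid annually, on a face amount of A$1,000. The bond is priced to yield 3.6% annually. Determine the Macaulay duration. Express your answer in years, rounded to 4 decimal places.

5.7473 years

Periodic yield y = 0.036. Discount each cash flow and weight by its year:
  t   CF        PV=CF/(1+0.036)^t    t·PV
  1        85.00        82.0463        82.0463
  2        85.00        79.1953       158.3906
  3        85.00        76.4433       229.3300
  4        85.00        73.7870       295.1480
  5        85.00        71.2230       356.1149
  6        85.00        68.7481       412.4883
  7     1,085.00       847.0547     5,929.3828
  Σ                  1,298.4977     7,462.9010
Price P = Σ PV = 1,298.4977.
Macaulay duration = Σ(t·PV) / P = 7,462.9010 / 1,298.4977 = 5.74733 years.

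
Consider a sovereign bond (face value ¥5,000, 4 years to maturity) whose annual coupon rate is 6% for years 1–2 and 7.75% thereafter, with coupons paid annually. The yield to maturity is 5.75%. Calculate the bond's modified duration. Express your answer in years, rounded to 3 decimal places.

Periodic yield y = 0.0575. First find Macaulay duration:
  t   CF        PV=CF/(1+0.0575)^t    t·PV
  1       300.00       283.6879       283.6879
  2       300.00       268.2628       536.5257
  3       387.50       327.6654       982.9962
  4     5,387.50     4,307.9016    17,231.6066
  Σ                  5,187.5178    19,034.8164
P = 5,187.5178; Macaulay duration = 19,034.8164 / 5,187.5178 = 3.66935 years.
Modified duration = D_Mac / (1 + y) = 3.66935 / 1.0575 = 3.46983 years.

3.470 years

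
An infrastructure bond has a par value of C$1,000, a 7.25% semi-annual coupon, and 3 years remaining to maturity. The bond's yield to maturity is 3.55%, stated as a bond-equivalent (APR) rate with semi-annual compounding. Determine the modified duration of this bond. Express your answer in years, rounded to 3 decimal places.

2.715 years

Periodic yield y = 0.01775. First find Macaulay duration:
  t   CF        PV=CF/(1+0.01775)^t    t·PV
  1        36.25        35.6178        35.6178
  2        36.25        34.9966        69.9932
  3        36.25        34.3862       103.1587
  4        36.25        33.7865       135.1461
  5        36.25        33.1973       165.9864
  6     1,036.25       932.4335     5,594.6011
  Σ                  1,104.4179     6,104.5033
P = 1,104.4179; Macaulay duration = 6,104.5033 / 1,104.4179 = 5.52735 half-year periods = 2.76367 years.
Modified duration = D_Mac / (1 + y) = 2.76367 / 1.01775 = 2.71547 years.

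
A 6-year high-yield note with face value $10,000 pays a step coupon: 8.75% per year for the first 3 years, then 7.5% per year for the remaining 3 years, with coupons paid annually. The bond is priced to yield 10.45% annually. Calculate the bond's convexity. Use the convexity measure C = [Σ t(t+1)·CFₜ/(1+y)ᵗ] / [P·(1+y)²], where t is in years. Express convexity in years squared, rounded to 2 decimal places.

25.95

With y = 0.1045:
  t   CF        PV=CF/(1+0.1045)^t    t·PV        t(t+1)·PV
  1       875.00       792.2137       792.2137       1,584.4273
  2       875.00       717.2600     1,434.5200       4,303.5600
  3       875.00       649.3979     1,948.1938       7,792.7750
  4       750.00       503.9627     2,015.8507      10,079.2537
  5       750.00       456.2813     2,281.4065      13,688.4388
  6    10,750.00     5,921.2602    35,527.5610     248,692.9268
  Σ                  9,040.3757    43,999.7456     286,141.3816
P = 9,040.3757.
Convexity = Σ t(t+1)·PV / [P·(1+y)²] = 286,141.3816 / (9,040.3757 × 1.219920) = 25.94554.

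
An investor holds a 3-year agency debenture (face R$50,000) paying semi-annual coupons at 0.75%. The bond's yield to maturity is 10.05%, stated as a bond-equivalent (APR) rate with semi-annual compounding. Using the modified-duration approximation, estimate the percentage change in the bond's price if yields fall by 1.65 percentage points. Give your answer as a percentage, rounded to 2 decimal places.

+4.66%

Periodic yield y = 0.05025. Modified duration first:
  t   CF        PV=CF/(1+0.05025)^t    t·PV
  1       187.50       178.5289       178.5289
  2       187.50       169.9871       339.9741
  3       187.50       161.8539       485.5617
  4       187.50       154.1099       616.4396
  5       187.50       146.7364       733.6819
  6    50,187.50    37,397.2288   224,383.3728
  Σ                 38,208.4450   226,737.5591
P = 38,208.4450; D_Mac = 5.93423 half-year periods = 2.96711 yrs; D_mod = 2.96711/(1+0.05025) = 2.82515 yrs.
ΔP/P ≈ -D_mod · Δy = -2.82515 × (-0.0165) = +0.046615 = +4.6615%.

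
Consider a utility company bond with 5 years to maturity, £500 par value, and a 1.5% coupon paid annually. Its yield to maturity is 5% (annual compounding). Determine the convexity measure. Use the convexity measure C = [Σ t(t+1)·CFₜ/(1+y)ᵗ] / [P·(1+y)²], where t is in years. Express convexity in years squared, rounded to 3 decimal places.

26.053

With y = 0.05:
  t   CF        PV=CF/(1+0.05)^t    t·PV        t(t+1)·PV
  1         7.50         7.1429         7.1429          14.2857
  2         7.50         6.8027        13.6054          40.8163
  3         7.50         6.4788        19.4363          77.7454
  4         7.50         6.1703        24.6811         123.4054
  5       507.50       397.6395     1,988.1976      11,929.1859
  Σ                    424.2342     2,053.0634      12,185.4387
P = 424.2342.
Convexity = Σ t(t+1)·PV / [P·(1+y)²] = 12,185.4387 / (424.2342 × 1.102500) = 26.05295.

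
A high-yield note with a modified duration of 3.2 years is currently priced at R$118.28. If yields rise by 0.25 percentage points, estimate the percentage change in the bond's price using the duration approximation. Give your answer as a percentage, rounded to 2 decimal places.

-0.80%

Duration approximation: ΔP/P ≈ -D_mod · Δy = -3.2 × (+0.0025) = -0.008000.
As a percentage: -0.8000%.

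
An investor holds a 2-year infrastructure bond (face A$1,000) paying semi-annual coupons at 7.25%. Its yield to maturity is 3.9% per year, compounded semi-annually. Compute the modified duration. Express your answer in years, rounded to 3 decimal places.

Periodic yield y = 0.0195. First find Macaulay duration:
  t   CF        PV=CF/(1+0.0195)^t    t·PV
  1        36.25        35.5566        35.5566
  2        36.25        34.8766        69.7531
  3        36.25        34.2095       102.6284
  4     1,036.25       959.2143     3,836.8570
  Σ                  1,063.8569     4,044.7952
P = 1,063.8569; Macaulay duration = 4,044.7952 / 1,063.8569 = 3.80201 half-year periods = 1.90101 years.
Modified duration = D_Mac / (1 + y) = 1.90101 / 1.0195 = 1.86464 years.

1.865 years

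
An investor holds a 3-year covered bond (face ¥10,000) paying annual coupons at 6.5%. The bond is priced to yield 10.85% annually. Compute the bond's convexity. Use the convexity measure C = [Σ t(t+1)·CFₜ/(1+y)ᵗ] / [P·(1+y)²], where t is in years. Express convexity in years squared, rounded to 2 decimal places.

With y = 0.1085:
  t   CF        PV=CF/(1+0.1085)^t    t·PV        t(t+1)·PV
  1       650.00       586.3780       586.3780       1,172.7560
  2       650.00       528.9833     1,057.9666       3,173.8998
  3    10,650.00     7,818.8434    23,456.5302      93,826.1209
  Σ                  8,934.2047    25,100.8748      98,172.7767
P = 8,934.2047.
Convexity = Σ t(t+1)·PV / [P·(1+y)²] = 98,172.7767 / (8,934.2047 × 1.228772) = 8.94260.

8.94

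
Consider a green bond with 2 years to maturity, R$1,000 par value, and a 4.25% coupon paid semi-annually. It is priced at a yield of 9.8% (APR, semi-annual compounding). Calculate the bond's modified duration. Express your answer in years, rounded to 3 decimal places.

1.844 years

Periodic yield y = 0.049. First find Macaulay duration:
  t   CF        PV=CF/(1+0.049)^t    t·PV
  1        21.25        20.2574        20.2574
  2        21.25        19.3111        38.6223
  3        21.25        18.4091        55.2273
  4     1,021.25       843.3932     3,373.5730
  Σ                    901.3709     3,487.6799
P = 901.3709; Macaulay duration = 3,487.6799 / 901.3709 = 3.86931 half-year periods = 1.93465 years.
Modified duration = D_Mac / (1 + y) = 1.93465 / 1.049 = 1.84428 years.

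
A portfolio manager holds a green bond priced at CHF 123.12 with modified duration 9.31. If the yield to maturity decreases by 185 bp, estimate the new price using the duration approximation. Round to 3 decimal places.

CHF 144.326

Duration approximation: ΔP/P ≈ -D_mod · Δy = -9.31 × (-0.0185) = +0.172235.
New price ≈ 123.12 × (1 + 0.172235) = 144.3255732.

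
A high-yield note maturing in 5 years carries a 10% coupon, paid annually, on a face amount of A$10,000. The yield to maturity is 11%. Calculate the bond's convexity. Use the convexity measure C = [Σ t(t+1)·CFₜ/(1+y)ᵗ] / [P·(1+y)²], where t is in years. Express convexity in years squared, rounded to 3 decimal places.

With y = 0.11:
  t   CF        PV=CF/(1+0.11)^t    t·PV        t(t+1)·PV
  1     1,000.00       900.9009       900.9009       1,801.8018
  2     1,000.00       811.6224     1,623.2449       4,869.7346
  3     1,000.00       731.1914     2,193.5741       8,774.2966
  4     1,000.00       658.7310     2,634.9239      13,174.6195
  5    11,000.00     6,527.9646    32,639.8230     195,838.9383
  Σ                  9,630.4103    39,992.4669     224,459.3907
P = 9,630.4103.
Convexity = Σ t(t+1)·PV / [P·(1+y)²] = 224,459.3907 / (9,630.4103 × 1.232100) = 18.91677.

18.917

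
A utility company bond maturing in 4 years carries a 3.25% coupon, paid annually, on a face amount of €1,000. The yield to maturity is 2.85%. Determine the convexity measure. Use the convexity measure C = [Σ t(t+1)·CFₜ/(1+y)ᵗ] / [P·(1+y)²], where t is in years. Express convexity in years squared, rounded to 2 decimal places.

With y = 0.0285:
  t   CF        PV=CF/(1+0.0285)^t    t·PV        t(t+1)·PV
  1        32.50        31.5994        31.5994          63.1988
  2        32.50        30.7238        61.4476         184.3427
  3        32.50        29.8724        89.6173         358.4691
  4     1,032.50       922.7263     3,690.9050      18,454.5250
  Σ                  1,014.9219     3,873.5693      19,060.5357
P = 1,014.9219.
Convexity = Σ t(t+1)·PV / [P·(1+y)²] = 19,060.5357 / (1,014.9219 × 1.057812) = 17.75391.

17.75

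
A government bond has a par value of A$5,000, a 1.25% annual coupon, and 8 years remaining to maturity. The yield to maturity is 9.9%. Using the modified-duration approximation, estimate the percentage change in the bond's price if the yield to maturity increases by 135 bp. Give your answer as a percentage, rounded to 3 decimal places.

Periodic yield y = 0.099. Modified duration first:
  t   CF        PV=CF/(1+0.099)^t    t·PV
  1        62.50        56.8699        56.8699
  2        62.50        51.7469       103.4939
  3        62.50        47.0855       141.2564
  4        62.50        42.8439       171.3757
  5        62.50        38.9845       194.9223
  6        62.50        35.4727       212.8360
  7        62.50        32.2772       225.9406
  8     5,062.50     2,378.9400    19,031.5204
  Σ                  2,684.2206    20,138.2151
P = 2,684.2206; D_Mac = 7.50244 yrs; D_mod = 7.50244/(1+0.099) = 6.82661 yrs.
ΔP/P ≈ -D_mod · Δy = -6.82661 × (+0.0135) = -0.092159 = -9.2159%.

-9.216%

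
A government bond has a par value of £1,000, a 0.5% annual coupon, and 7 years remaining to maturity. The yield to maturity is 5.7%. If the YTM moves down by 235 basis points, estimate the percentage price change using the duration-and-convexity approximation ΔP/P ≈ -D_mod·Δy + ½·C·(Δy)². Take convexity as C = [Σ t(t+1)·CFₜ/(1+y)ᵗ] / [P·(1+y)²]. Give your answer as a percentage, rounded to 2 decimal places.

With y = 0.057:
  t   CF        PV=CF/(1+0.057)^t    t·PV        t(t+1)·PV
  1         5.00         4.7304         4.7304           9.4607
  2         5.00         4.4753         8.9506          26.8517
  3         5.00         4.2339        12.7018          50.8073
  4         5.00         4.0056        16.0225          80.1125
  5         5.00         3.7896        18.9481         113.6884
  6         5.00         3.5853        21.5115         150.5807
  7     1,005.00       681.7751     4,772.4259      38,179.4069
  Σ                    706.5952     4,855.2907      38,610.9083
P = 706.5952; D_Mac = 6.87139 yrs; D_mod = 6.50084 yrs; C = 48.90906.
Duration effect: -6.50084 × (-0.0235) = +0.152770
Convexity effect: 0.5 × 48.90906 × (-0.0235)² = +0.0135050
ΔP/P ≈ +0.152770 + 0.0135050 = +0.166275 = +16.6275%.

+16.63%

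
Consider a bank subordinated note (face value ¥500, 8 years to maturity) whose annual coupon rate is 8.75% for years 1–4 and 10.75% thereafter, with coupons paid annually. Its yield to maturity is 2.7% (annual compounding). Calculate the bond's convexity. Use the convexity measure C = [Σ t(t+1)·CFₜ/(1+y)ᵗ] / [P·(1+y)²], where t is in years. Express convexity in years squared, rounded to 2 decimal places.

With y = 0.027:
  t   CF        PV=CF/(1+0.027)^t    t·PV        t(t+1)·PV
  1        43.75        42.5998        42.5998          85.1996
  2        43.75        41.4798        82.9597         248.8791
  3        43.75        40.3893       121.1680         484.6720
  4        43.75        39.3275       157.3100         786.5499
  5        53.75        47.0464       235.2319       1,411.3915
  6        53.75        45.8095       274.8572       1,924.0001
  7        53.75        44.6052       312.2363       2,497.8905
  8       553.75       447.4559     3,579.6468      32,216.8212
  Σ                    748.7134     4,806.0097      39,655.4040
P = 748.7134.
Convexity = Σ t(t+1)·PV / [P·(1+y)²] = 39,655.4040 / (748.7134 × 1.054729) = 50.21643.

50.22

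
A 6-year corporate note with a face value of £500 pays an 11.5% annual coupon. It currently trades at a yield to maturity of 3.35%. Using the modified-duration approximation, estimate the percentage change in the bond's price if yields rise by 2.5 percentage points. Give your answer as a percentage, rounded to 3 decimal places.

-11.822%

Periodic yield y = 0.0335. Modified duration first:
  t   CF        PV=CF/(1+0.0335)^t    t·PV
  1        57.50        55.6362        55.6362
  2        57.50        53.8328       107.6656
  3        57.50        52.0878       156.2635
  4        57.50        50.3995       201.5979
  5        57.50        48.7658       243.8290
  6       557.50       457.4904     2,744.9424
  Σ                    718.2125     3,509.9346
P = 718.2125; D_Mac = 4.88704 yrs; D_mod = 4.88704/(1+0.0335) = 4.72863 yrs.
ΔP/P ≈ -D_mod · Δy = -4.72863 × (+0.025) = -0.118216 = -11.8216%.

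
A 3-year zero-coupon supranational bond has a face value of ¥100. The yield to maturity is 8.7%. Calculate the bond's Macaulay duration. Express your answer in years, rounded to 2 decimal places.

A zero-coupon bond has a single cash flow at maturity, so its Macaulay duration equals its maturity: 3 years.

3.00 years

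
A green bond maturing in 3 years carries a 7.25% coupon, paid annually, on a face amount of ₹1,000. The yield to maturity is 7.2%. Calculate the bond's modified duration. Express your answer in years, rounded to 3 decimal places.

2.614 years

Periodic yield y = 0.072. First find Macaulay duration:
  t   CF        PV=CF/(1+0.072)^t    t·PV
  1        72.50        67.6306        67.6306
  2        72.50        63.0882       126.1765
  3     1,072.50       870.5885     2,611.7656
  Σ                  1,001.3074     2,805.5727
P = 1,001.3074; Macaulay duration = 2,805.5727 / 1,001.3074 = 2.80191 years.
Modified duration = D_Mac / (1 + y) = 2.80191 / 1.072 = 2.61372 years.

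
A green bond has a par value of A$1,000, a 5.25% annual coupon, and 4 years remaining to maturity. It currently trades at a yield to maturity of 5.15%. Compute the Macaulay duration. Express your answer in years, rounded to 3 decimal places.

3.711 years

Periodic yield y = 0.0515. Discount each cash flow and weight by its year:
  t   CF        PV=CF/(1+0.0515)^t    t·PV
  1        52.50        49.9287        49.9287
  2        52.50        47.4833        94.9666
  3        52.50        45.1577       135.4730
  4     1,052.50       860.9640     3,443.8560
  Σ                  1,003.5336     3,724.2243
Price P = Σ PV = 1,003.5336.
Macaulay duration = Σ(t·PV) / P = 3,724.2243 / 1,003.5336 = 3.71111 years.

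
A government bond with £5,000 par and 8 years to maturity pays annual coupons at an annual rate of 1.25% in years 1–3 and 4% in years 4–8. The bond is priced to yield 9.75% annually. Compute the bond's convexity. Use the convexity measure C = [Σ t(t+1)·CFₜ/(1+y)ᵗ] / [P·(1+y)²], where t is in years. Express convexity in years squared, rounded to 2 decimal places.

With y = 0.0975:
  t   CF        PV=CF/(1+0.0975)^t    t·PV        t(t+1)·PV
  1        62.50        56.9476        56.9476         113.8952
  2        62.50        51.8885       103.7770         311.3309
  3        62.50        47.2788       141.8364         567.3456
  4       200.00       137.8516       551.4065       2,757.0324
  5       200.00       125.6051       628.0256       3,768.1537
  6       200.00       114.4466       686.6795       4,806.7564
  7       200.00       104.2793       729.9554       5,839.6433
  8     5,200.00     2,470.3991    19,763.1924     177,868.7319
  Σ                  3,108.6966    22,661.8204     196,032.8894
P = 3,108.6966.
Convexity = Σ t(t+1)·PV / [P·(1+y)²] = 196,032.8894 / (3,108.6966 × 1.204506) = 52.35300.

52.35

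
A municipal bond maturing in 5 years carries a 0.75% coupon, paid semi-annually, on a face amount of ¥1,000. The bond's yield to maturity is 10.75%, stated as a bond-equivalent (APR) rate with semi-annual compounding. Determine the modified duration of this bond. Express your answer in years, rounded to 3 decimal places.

4.638 years

Periodic yield y = 0.05375. First find Macaulay duration:
  t   CF        PV=CF/(1+0.05375)^t    t·PV
  1         3.75         3.5587         3.5587
  2         3.75         3.3772         6.7544
  3         3.75         3.2049         9.6148
  4         3.75         3.0415        12.1658
  5         3.75         2.8863        14.4316
  6         3.75         2.7391        16.4345
  7         3.75         2.5994        18.1956
  8         3.75         2.4668        19.7342
  9         3.75         2.3410        21.0686
  10    1,003.75       594.6339     5,946.3392
  Σ                    620.8487     6,068.2975
P = 620.8487; Macaulay duration = 6,068.2975 / 620.8487 = 9.77420 half-year periods = 4.88710 years.
Modified duration = D_Mac / (1 + y) = 4.88710 / 1.05375 = 4.63782 years.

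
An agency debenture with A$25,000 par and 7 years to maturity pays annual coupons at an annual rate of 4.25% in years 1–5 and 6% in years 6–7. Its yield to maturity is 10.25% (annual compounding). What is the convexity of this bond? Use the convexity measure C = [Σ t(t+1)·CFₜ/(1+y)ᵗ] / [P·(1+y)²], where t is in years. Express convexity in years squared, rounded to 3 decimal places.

With y = 0.1025:
  t   CF        PV=CF/(1+0.1025)^t    t·PV        t(t+1)·PV
  1     1,062.50       963.7188       963.7188       1,927.4376
  2     1,062.50       874.1214     1,748.2428       5,244.7283
  3     1,062.50       792.8539     2,378.5616       9,514.2463
  4     1,062.50       719.1418     2,876.5673      14,382.8364
  5     1,062.50       652.2828     3,261.4142      19,568.4850
  6     1,500.00       835.2561     5,011.5368      35,080.7573
  7    26,500.00    13,384.3008    93,690.1053     749,520.8422
  Σ                 18,221.6756   109,930.1466     835,239.3332
P = 18,221.6756.
Convexity = Σ t(t+1)·PV / [P·(1+y)²] = 835,239.3332 / (18,221.6756 × 1.215506) = 37.71077.

37.711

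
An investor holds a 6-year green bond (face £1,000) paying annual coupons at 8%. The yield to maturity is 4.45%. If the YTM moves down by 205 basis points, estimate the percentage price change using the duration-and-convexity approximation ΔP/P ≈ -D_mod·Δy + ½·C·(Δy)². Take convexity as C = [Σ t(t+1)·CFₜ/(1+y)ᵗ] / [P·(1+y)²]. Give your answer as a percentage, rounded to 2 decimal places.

With y = 0.0445:
  t   CF        PV=CF/(1+0.0445)^t    t·PV        t(t+1)·PV
  1        80.00        76.5917        76.5917         153.1833
  2        80.00        73.3286       146.6571         439.9713
  3        80.00        70.2045       210.6134         842.4534
  4        80.00        67.2135       268.8538       1,344.2691
  5        80.00        64.3499       321.7494       1,930.4965
  6     1,080.00       831.7122     4,990.2734      34,931.9138
  Σ                  1,183.4002     6,014.7388      39,642.2875
P = 1,183.4002; D_Mac = 5.08259 yrs; D_mod = 4.86605 yrs; C = 30.70508.
Duration effect: -4.86605 × (-0.0205) = +0.099754
Convexity effect: 0.5 × 30.70508 × (-0.0205)² = +0.0064519
ΔP/P ≈ +0.099754 + 0.0064519 = +0.106206 = +10.6206%.

+10.62%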